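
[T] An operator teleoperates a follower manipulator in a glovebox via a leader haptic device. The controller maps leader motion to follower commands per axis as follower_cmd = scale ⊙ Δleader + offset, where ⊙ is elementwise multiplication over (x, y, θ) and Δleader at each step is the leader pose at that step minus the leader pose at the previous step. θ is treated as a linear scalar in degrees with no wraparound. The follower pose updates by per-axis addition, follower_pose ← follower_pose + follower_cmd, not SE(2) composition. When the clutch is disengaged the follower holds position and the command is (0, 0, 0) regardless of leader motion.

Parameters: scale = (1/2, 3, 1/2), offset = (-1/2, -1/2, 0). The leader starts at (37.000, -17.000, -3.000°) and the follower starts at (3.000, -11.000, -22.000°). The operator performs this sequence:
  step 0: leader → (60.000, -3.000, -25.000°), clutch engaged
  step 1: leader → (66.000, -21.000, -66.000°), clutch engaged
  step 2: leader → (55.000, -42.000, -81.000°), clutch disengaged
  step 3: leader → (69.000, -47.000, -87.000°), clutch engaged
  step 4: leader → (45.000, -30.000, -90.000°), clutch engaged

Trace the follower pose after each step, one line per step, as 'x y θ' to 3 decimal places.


14.000 30.500 -33.000
16.500 -24.000 -53.500
16.500 -24.000 -53.500
23.000 -39.500 -56.500
10.500 11.000 -58.000

step 0: Δleader=(23.000, 14.000, -22.000°), engaged; cmd=(11.000, 41.500, -11.000°) → follower=(14.000, 30.500, -33.000°)
step 1: Δleader=(6.000, -18.000, -41.000°), engaged; cmd=(2.500, -54.500, -20.500°) → follower=(16.500, -24.000, -53.500°)
step 2: Δleader=(-11.000, -21.000, -15.000°), disengaged; cmd=(0,0,0) → follower holds at (16.500, -24.000, -53.500°)
step 3: Δleader=(14.000, -5.000, -6.000°), engaged; cmd=(6.500, -15.500, -3.000°) → follower=(23.000, -39.500, -56.500°)
step 4: Δleader=(-24.000, 17.000, -3.000°), engaged; cmd=(-12.500, 50.500, -1.500°) → follower=(10.500, 11.000, -58.000°)


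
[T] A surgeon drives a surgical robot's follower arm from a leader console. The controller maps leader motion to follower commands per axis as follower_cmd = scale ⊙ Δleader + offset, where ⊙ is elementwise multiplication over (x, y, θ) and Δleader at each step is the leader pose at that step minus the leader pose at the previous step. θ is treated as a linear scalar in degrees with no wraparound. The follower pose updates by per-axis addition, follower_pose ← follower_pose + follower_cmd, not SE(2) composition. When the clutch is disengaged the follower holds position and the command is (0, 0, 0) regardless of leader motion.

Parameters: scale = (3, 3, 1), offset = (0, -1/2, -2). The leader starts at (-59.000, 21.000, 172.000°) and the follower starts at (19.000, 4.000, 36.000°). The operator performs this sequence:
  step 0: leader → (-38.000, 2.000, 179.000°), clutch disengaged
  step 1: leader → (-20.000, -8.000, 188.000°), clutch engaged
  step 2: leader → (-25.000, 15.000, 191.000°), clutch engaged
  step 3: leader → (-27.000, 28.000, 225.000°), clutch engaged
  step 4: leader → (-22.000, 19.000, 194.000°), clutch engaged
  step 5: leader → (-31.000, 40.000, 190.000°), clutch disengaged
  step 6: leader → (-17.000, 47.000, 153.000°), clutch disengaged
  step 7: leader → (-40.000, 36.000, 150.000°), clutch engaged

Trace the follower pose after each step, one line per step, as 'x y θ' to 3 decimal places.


19.000 4.000 36.000
73.000 -26.500 43.000
58.000 42.000 44.000
52.000 80.500 76.000
67.000 53.000 43.000
67.000 53.000 43.000
67.000 53.000 43.000
-2.000 19.500 38.000

step 0: Δleader=(21.000, -19.000, 7.000°), disengaged; cmd=(0,0,0) → follower holds at (19.000, 4.000, 36.000°)
step 1: Δleader=(18.000, -10.000, 9.000°), engaged; cmd=(54.000, -30.500, 7.000°) → follower=(73.000, -26.500, 43.000°)
step 2: Δleader=(-5.000, 23.000, 3.000°), engaged; cmd=(-15.000, 68.500, 1.000°) → follower=(58.000, 42.000, 44.000°)
step 3: Δleader=(-2.000, 13.000, 34.000°), engaged; cmd=(-6.000, 38.500, 32.000°) → follower=(52.000, 80.500, 76.000°)
step 4: Δleader=(5.000, -9.000, -31.000°), engaged; cmd=(15.000, -27.500, -33.000°) → follower=(67.000, 53.000, 43.000°)
step 5: Δleader=(-9.000, 21.000, -4.000°), disengaged; cmd=(0,0,0) → follower holds at (67.000, 53.000, 43.000°)
step 6: Δleader=(14.000, 7.000, -37.000°), disengaged; cmd=(0,0,0) → follower holds at (67.000, 53.000, 43.000°)
step 7: Δleader=(-23.000, -11.000, -3.000°), engaged; cmd=(-69.000, -33.500, -5.000°) → follower=(-2.000, 19.500, 38.000°)


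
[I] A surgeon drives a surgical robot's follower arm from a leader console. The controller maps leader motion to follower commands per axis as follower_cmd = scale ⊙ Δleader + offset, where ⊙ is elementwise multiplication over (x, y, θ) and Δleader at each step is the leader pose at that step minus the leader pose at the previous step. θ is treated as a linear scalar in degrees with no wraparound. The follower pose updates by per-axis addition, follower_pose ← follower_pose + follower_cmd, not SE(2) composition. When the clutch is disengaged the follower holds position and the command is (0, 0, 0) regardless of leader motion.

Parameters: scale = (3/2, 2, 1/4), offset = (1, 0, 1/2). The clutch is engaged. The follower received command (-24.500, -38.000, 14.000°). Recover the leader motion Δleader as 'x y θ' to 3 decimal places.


-17.000 -19.000 54.000

axis x: (-24.500 − 1) / (3/2) = -17.000
axis y: (-38.000 − 0) / (2) = -19.000
axis θ: (14.000 − 1/2) / (1/4) = 54.000


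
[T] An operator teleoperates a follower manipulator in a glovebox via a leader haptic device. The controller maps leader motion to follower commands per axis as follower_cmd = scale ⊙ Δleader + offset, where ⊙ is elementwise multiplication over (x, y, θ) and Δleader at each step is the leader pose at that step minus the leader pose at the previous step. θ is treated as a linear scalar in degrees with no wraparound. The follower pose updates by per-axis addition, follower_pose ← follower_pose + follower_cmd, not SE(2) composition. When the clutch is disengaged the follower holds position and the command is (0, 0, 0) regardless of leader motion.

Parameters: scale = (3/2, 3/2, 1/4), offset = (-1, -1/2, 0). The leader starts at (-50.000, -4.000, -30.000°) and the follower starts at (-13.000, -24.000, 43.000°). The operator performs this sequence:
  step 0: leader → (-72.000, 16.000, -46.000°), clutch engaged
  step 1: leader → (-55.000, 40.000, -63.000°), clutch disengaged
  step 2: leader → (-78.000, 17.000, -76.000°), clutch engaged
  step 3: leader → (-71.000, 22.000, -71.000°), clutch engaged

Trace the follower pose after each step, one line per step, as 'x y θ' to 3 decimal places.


-47.000 5.500 39.000
-47.000 5.500 39.000
-82.500 -29.500 35.750
-73.000 -22.500 37.000

step 0: Δleader=(-22.000, 20.000, -16.000°), engaged; cmd=(-34.000, 29.500, -4.000°) → follower=(-47.000, 5.500, 39.000°)
step 1: Δleader=(17.000, 24.000, -17.000°), disengaged; cmd=(0,0,0) → follower holds at (-47.000, 5.500, 39.000°)
step 2: Δleader=(-23.000, -23.000, -13.000°), engaged; cmd=(-35.500, -35.000, -3.250°) → follower=(-82.500, -29.500, 35.750°)
step 3: Δleader=(7.000, 5.000, 5.000°), engaged; cmd=(9.500, 7.000, 1.250°) → follower=(-73.000, -22.500, 37.000°)


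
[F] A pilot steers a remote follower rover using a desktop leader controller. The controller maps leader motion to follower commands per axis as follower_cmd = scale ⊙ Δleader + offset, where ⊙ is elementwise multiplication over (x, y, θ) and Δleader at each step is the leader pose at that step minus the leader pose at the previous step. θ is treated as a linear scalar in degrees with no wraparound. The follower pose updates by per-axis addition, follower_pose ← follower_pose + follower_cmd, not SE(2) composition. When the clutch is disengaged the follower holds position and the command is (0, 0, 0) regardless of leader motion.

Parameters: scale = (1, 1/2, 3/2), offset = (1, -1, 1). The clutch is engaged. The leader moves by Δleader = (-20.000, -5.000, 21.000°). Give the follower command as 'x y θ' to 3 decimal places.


axis x: 1·-20.000 + 1 = -19.000
axis y: 1/2·-5.000 + -1 = -3.500
axis θ: 3/2·21.000 + 1 = 32.500

-19.000 -3.500 32.500


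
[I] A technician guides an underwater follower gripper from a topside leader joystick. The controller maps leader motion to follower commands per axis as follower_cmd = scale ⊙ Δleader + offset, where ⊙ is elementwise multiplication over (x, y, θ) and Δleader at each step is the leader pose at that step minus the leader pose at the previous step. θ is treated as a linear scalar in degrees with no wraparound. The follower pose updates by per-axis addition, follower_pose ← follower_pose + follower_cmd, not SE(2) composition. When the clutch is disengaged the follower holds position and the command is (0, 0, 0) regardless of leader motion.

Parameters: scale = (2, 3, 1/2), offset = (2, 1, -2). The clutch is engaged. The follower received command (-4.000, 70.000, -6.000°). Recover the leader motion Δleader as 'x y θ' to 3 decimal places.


axis x: (-4.000 − 2) / (2) = -3.000
axis y: (70.000 − 1) / (3) = 23.000
axis θ: (-6.000 − -2) / (1/2) = -8.000

-3.000 23.000 -8.000


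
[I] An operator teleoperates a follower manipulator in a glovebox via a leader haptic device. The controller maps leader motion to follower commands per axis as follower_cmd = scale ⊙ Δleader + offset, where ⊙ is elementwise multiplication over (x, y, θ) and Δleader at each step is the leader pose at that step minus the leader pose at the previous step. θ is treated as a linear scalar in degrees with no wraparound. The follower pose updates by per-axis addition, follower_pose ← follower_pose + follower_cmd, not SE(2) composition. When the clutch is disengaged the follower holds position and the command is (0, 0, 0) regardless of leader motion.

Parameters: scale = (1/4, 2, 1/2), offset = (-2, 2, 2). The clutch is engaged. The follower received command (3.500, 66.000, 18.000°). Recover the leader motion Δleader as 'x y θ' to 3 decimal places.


22.000 32.000 32.000

axis x: (3.500 − -2) / (1/4) = 22.000
axis y: (66.000 − 2) / (2) = 32.000
axis θ: (18.000 − 2) / (1/2) = 32.000


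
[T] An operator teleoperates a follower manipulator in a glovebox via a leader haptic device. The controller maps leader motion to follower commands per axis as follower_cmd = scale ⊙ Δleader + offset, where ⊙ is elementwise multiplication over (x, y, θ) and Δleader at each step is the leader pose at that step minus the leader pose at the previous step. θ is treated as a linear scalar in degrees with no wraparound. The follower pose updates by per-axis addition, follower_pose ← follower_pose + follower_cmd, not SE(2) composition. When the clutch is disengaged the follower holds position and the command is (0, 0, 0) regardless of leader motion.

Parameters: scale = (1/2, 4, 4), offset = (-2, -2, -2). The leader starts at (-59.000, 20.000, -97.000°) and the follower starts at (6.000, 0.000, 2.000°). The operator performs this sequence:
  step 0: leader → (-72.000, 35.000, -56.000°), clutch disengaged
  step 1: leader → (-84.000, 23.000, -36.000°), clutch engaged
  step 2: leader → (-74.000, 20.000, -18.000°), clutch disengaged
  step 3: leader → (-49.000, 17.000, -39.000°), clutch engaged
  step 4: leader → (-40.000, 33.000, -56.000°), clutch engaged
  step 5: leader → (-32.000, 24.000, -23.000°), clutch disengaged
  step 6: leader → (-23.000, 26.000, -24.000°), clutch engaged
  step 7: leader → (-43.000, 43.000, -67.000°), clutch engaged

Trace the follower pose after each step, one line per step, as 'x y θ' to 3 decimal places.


6.000 0.000 2.000
-2.000 -50.000 80.000
-2.000 -50.000 80.000
8.500 -64.000 -6.000
11.000 -2.000 -76.000
11.000 -2.000 -76.000
13.500 4.000 -82.000
1.500 70.000 -256.000

step 0: Δleader=(-13.000, 15.000, 41.000°), disengaged; cmd=(0,0,0) → follower holds at (6.000, 0.000, 2.000°)
step 1: Δleader=(-12.000, -12.000, 20.000°), engaged; cmd=(-8.000, -50.000, 78.000°) → follower=(-2.000, -50.000, 80.000°)
step 2: Δleader=(10.000, -3.000, 18.000°), disengaged; cmd=(0,0,0) → follower holds at (-2.000, -50.000, 80.000°)
step 3: Δleader=(25.000, -3.000, -21.000°), engaged; cmd=(10.500, -14.000, -86.000°) → follower=(8.500, -64.000, -6.000°)
step 4: Δleader=(9.000, 16.000, -17.000°), engaged; cmd=(2.500, 62.000, -70.000°) → follower=(11.000, -2.000, -76.000°)
step 5: Δleader=(8.000, -9.000, 33.000°), disengaged; cmd=(0,0,0) → follower holds at (11.000, -2.000, -76.000°)
step 6: Δleader=(9.000, 2.000, -1.000°), engaged; cmd=(2.500, 6.000, -6.000°) → follower=(13.500, 4.000, -82.000°)
step 7: Δleader=(-20.000, 17.000, -43.000°), engaged; cmd=(-12.000, 66.000, -174.000°) → follower=(1.500, 70.000, -256.000°)


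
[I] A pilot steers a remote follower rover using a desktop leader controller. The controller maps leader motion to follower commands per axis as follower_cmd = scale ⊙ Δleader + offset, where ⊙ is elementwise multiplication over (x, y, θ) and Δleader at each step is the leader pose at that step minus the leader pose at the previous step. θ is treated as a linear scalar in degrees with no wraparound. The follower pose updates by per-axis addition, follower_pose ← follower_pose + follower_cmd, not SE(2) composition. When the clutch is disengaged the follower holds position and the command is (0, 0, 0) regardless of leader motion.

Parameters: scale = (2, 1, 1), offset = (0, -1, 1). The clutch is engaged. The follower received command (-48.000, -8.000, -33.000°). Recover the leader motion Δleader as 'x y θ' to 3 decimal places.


-24.000 -7.000 -34.000

axis x: (-48.000 − 0) / (2) = -24.000
axis y: (-8.000 − -1) / (1) = -7.000
axis θ: (-33.000 − 1) / (1) = -34.000


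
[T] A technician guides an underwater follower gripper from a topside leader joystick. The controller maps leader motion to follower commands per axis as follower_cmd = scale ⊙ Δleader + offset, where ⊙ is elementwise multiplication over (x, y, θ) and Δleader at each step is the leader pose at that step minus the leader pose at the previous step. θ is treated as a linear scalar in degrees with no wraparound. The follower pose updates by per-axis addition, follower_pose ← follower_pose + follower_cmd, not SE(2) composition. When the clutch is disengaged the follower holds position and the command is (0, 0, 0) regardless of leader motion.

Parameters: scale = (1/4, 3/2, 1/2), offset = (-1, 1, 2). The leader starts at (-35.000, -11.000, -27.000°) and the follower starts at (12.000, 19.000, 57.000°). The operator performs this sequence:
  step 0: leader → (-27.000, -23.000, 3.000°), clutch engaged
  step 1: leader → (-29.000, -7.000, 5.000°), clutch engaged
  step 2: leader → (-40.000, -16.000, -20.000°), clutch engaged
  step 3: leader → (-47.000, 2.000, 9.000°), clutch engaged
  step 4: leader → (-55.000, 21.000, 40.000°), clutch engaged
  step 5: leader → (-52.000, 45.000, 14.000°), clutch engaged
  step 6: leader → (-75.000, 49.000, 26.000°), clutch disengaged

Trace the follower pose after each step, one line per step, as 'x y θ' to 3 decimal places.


13.000 2.000 74.000
11.500 27.000 77.000
7.750 14.500 66.500
5.000 42.500 83.000
2.000 72.000 100.500
1.750 109.000 89.500
1.750 109.000 89.500

step 0: Δleader=(8.000, -12.000, 30.000°), engaged; cmd=(1.000, -17.000, 17.000°) → follower=(13.000, 2.000, 74.000°)
step 1: Δleader=(-2.000, 16.000, 2.000°), engaged; cmd=(-1.500, 25.000, 3.000°) → follower=(11.500, 27.000, 77.000°)
step 2: Δleader=(-11.000, -9.000, -25.000°), engaged; cmd=(-3.750, -12.500, -10.500°) → follower=(7.750, 14.500, 66.500°)
step 3: Δleader=(-7.000, 18.000, 29.000°), engaged; cmd=(-2.750, 28.000, 16.500°) → follower=(5.000, 42.500, 83.000°)
step 4: Δleader=(-8.000, 19.000, 31.000°), engaged; cmd=(-3.000, 29.500, 17.500°) → follower=(2.000, 72.000, 100.500°)
step 5: Δleader=(3.000, 24.000, -26.000°), engaged; cmd=(-0.250, 37.000, -11.000°) → follower=(1.750, 109.000, 89.500°)
step 6: Δleader=(-23.000, 4.000, 12.000°), disengaged; cmd=(0,0,0) → follower holds at (1.750, 109.000, 89.500°)


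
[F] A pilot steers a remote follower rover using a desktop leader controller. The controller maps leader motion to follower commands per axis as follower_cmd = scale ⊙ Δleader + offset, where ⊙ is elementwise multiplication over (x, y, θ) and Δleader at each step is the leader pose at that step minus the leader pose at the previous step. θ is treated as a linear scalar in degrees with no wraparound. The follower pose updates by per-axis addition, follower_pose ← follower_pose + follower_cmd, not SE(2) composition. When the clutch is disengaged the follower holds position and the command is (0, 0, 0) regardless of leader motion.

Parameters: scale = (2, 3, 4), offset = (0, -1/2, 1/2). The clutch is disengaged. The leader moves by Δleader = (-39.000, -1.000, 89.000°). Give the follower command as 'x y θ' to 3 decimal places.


clutch disengaged → follower holds; cmd = (0, 0, 0)

0.000 0.000 0.000


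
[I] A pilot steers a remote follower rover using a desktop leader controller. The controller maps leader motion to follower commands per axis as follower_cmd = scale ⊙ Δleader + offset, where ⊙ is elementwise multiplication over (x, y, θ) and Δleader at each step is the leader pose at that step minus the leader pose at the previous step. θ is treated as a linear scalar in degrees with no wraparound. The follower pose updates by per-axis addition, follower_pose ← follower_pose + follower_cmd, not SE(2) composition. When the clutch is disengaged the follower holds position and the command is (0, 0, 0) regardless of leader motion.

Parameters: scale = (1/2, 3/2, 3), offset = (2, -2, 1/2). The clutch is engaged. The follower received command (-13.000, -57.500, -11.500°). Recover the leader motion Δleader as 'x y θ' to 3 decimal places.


-30.000 -37.000 -4.000

axis x: (-13.000 − 2) / (1/2) = -30.000
axis y: (-57.500 − -2) / (3/2) = -37.000
axis θ: (-11.500 − 1/2) / (3) = -4.000


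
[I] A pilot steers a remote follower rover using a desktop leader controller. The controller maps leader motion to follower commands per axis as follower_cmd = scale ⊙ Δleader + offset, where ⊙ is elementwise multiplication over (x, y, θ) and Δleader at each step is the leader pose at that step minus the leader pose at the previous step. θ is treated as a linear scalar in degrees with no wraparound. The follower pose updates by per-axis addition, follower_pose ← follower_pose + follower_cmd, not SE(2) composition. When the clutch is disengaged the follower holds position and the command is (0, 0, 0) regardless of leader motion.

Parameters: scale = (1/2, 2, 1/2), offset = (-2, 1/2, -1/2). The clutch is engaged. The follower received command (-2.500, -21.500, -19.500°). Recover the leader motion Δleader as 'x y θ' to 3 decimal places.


axis x: (-2.500 − -2) / (1/2) = -1.000
axis y: (-21.500 − 1/2) / (2) = -11.000
axis θ: (-19.500 − -1/2) / (1/2) = -38.000

-1.000 -11.000 -38.000


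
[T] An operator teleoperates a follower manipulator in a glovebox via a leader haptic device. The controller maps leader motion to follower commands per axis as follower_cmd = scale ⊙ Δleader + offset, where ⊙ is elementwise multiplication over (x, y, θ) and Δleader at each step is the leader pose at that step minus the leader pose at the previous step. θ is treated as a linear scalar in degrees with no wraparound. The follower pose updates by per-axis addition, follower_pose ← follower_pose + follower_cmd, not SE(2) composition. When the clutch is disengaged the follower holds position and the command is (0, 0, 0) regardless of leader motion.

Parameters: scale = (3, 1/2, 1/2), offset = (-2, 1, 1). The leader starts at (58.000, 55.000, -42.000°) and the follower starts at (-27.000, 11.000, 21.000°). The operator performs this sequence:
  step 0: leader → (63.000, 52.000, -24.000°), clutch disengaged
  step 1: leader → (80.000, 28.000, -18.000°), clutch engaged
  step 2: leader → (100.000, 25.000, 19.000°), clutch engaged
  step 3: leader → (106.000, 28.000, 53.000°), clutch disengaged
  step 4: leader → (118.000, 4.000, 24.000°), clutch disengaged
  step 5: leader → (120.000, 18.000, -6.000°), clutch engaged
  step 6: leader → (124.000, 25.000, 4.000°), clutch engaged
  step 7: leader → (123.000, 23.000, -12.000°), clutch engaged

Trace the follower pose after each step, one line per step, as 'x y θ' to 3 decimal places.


step 0: Δleader=(5.000, -3.000, 18.000°), disengaged; cmd=(0,0,0) → follower holds at (-27.000, 11.000, 21.000°)
step 1: Δleader=(17.000, -24.000, 6.000°), engaged; cmd=(49.000, -11.000, 4.000°) → follower=(22.000, 0.000, 25.000°)
step 2: Δleader=(20.000, -3.000, 37.000°), engaged; cmd=(58.000, -0.500, 19.500°) → follower=(80.000, -0.500, 44.500°)
step 3: Δleader=(6.000, 3.000, 34.000°), disengaged; cmd=(0,0,0) → follower holds at (80.000, -0.500, 44.500°)
step 4: Δleader=(12.000, -24.000, -29.000°), disengaged; cmd=(0,0,0) → follower holds at (80.000, -0.500, 44.500°)
step 5: Δleader=(2.000, 14.000, -30.000°), engaged; cmd=(4.000, 8.000, -14.000°) → follower=(84.000, 7.500, 30.500°)
step 6: Δleader=(4.000, 7.000, 10.000°), engaged; cmd=(10.000, 4.500, 6.000°) → follower=(94.000, 12.000, 36.500°)
step 7: Δleader=(-1.000, -2.000, -16.000°), engaged; cmd=(-5.000, 0.000, -7.000°) → follower=(89.000, 12.000, 29.500°)

-27.000 11.000 21.000
22.000 0.000 25.000
80.000 -0.500 44.500
80.000 -0.500 44.500
80.000 -0.500 44.500
84.000 7.500 30.500
94.000 12.000 36.500
89.000 12.000 29.500


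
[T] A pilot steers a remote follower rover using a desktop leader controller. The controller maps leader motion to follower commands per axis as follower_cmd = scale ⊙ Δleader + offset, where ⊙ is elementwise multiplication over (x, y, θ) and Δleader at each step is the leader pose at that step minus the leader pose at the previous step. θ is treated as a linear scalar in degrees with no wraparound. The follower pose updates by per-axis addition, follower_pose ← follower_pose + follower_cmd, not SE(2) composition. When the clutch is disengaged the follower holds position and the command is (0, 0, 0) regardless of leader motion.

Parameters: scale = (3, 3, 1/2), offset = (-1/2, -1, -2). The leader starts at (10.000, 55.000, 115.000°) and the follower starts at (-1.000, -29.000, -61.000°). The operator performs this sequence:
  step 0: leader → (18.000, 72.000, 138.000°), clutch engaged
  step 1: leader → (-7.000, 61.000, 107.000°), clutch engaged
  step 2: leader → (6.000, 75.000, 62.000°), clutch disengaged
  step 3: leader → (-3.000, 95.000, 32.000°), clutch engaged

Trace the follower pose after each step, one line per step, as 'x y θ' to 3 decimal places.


22.500 21.000 -51.500
-53.000 -13.000 -69.000
-53.000 -13.000 -69.000
-80.500 46.000 -86.000

step 0: Δleader=(8.000, 17.000, 23.000°), engaged; cmd=(23.500, 50.000, 9.500°) → follower=(22.500, 21.000, -51.500°)
step 1: Δleader=(-25.000, -11.000, -31.000°), engaged; cmd=(-75.500, -34.000, -17.500°) → follower=(-53.000, -13.000, -69.000°)
step 2: Δleader=(13.000, 14.000, -45.000°), disengaged; cmd=(0,0,0) → follower holds at (-53.000, -13.000, -69.000°)
step 3: Δleader=(-9.000, 20.000, -30.000°), engaged; cmd=(-27.500, 59.000, -17.000°) → follower=(-80.500, 46.000, -86.000°)


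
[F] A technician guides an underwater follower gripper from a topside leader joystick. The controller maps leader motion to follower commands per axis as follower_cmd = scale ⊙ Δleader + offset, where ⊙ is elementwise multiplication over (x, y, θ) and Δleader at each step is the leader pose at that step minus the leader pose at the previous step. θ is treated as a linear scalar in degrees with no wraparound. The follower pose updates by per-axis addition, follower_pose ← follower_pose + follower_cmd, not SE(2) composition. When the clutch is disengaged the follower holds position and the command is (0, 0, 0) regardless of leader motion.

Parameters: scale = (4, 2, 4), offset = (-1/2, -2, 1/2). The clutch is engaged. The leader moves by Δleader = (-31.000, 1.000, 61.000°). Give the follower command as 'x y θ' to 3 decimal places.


-124.500 0.000 244.500

axis x: 4·-31.000 + -1/2 = -124.500
axis y: 2·1.000 + -2 = 0.000
axis θ: 4·61.000 + 1/2 = 244.500


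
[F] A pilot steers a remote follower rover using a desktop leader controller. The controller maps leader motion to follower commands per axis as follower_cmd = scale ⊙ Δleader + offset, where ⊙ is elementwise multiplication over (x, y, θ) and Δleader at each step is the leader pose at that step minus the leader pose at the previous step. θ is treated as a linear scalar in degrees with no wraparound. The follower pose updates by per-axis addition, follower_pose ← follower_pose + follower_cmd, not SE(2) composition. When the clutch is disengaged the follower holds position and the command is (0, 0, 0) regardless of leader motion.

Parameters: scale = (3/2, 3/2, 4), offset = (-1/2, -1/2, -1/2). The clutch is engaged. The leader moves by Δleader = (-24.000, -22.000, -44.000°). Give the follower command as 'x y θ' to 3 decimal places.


axis x: 3/2·-24.000 + -1/2 = -36.500
axis y: 3/2·-22.000 + -1/2 = -33.500
axis θ: 4·-44.000 + -1/2 = -176.500

-36.500 -33.500 -176.500


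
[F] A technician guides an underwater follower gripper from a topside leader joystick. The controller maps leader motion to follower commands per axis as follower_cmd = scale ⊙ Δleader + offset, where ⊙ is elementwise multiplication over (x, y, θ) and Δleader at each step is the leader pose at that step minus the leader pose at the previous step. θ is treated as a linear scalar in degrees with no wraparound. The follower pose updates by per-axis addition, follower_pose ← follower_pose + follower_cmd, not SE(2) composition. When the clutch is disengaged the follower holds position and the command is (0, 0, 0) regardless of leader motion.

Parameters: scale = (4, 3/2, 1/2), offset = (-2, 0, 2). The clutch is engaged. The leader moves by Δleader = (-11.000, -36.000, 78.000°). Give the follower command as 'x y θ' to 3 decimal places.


axis x: 4·-11.000 + -2 = -46.000
axis y: 3/2·-36.000 + 0 = -54.000
axis θ: 1/2·78.000 + 2 = 41.000

-46.000 -54.000 41.000


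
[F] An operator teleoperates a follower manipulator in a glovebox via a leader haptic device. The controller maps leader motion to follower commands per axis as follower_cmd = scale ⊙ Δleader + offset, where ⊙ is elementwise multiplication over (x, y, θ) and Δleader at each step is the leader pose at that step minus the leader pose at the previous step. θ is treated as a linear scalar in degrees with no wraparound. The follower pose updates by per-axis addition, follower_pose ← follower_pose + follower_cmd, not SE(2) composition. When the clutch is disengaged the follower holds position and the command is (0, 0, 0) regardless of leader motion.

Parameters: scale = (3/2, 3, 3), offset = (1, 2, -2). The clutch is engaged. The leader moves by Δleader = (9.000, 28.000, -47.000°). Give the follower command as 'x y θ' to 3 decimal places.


axis x: 3/2·9.000 + 1 = 14.500
axis y: 3·28.000 + 2 = 86.000
axis θ: 3·-47.000 + -2 = -143.000

14.500 86.000 -143.000


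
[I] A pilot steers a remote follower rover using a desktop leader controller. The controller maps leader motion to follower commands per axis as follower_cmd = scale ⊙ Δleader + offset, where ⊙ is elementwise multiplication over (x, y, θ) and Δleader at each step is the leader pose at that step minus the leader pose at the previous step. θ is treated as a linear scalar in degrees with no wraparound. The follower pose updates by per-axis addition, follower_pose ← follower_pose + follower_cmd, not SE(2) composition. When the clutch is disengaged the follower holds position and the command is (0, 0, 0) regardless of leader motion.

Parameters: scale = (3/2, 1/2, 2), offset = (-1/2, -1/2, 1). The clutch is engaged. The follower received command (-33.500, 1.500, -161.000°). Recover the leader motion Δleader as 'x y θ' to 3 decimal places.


-22.000 4.000 -81.000

axis x: (-33.500 − -1/2) / (3/2) = -22.000
axis y: (1.500 − -1/2) / (1/2) = 4.000
axis θ: (-161.000 − 1) / (2) = -81.000


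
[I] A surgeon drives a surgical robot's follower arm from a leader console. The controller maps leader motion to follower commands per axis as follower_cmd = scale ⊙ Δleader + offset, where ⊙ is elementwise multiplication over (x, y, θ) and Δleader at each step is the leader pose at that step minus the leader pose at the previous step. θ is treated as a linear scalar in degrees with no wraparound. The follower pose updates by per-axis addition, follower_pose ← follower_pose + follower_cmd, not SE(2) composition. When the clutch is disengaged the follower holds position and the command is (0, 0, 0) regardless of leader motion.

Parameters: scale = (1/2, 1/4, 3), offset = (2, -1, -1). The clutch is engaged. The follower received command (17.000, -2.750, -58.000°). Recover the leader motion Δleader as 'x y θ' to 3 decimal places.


axis x: (17.000 − 2) / (1/2) = 30.000
axis y: (-2.750 − -1) / (1/4) = -7.000
axis θ: (-58.000 − -1) / (3) = -19.000

30.000 -7.000 -19.000


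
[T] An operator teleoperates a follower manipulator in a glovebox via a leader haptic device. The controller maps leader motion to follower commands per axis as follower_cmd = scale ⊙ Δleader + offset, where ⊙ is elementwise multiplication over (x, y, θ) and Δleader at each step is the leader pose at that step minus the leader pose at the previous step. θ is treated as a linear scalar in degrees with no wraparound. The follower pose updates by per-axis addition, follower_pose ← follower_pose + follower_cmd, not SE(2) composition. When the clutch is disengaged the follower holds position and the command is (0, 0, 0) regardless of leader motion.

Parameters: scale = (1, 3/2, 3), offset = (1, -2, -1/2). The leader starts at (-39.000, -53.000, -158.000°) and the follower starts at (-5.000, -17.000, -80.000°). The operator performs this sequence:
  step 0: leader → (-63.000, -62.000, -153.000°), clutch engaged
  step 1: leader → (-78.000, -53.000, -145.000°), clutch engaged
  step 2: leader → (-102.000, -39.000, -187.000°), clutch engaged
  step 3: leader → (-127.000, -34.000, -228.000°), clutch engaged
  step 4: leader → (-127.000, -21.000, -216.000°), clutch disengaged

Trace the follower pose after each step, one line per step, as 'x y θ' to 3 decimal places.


step 0: Δleader=(-24.000, -9.000, 5.000°), engaged; cmd=(-23.000, -15.500, 14.500°) → follower=(-28.000, -32.500, -65.500°)
step 1: Δleader=(-15.000, 9.000, 8.000°), engaged; cmd=(-14.000, 11.500, 23.500°) → follower=(-42.000, -21.000, -42.000°)
step 2: Δleader=(-24.000, 14.000, -42.000°), engaged; cmd=(-23.000, 19.000, -126.500°) → follower=(-65.000, -2.000, -168.500°)
step 3: Δleader=(-25.000, 5.000, -41.000°), engaged; cmd=(-24.000, 5.500, -123.500°) → follower=(-89.000, 3.500, -292.000°)
step 4: Δleader=(0.000, 13.000, 12.000°), disengaged; cmd=(0,0,0) → follower holds at (-89.000, 3.500, -292.000°)

-28.000 -32.500 -65.500
-42.000 -21.000 -42.000
-65.000 -2.000 -168.500
-89.000 3.500 -292.000
-89.000 3.500 -292.000


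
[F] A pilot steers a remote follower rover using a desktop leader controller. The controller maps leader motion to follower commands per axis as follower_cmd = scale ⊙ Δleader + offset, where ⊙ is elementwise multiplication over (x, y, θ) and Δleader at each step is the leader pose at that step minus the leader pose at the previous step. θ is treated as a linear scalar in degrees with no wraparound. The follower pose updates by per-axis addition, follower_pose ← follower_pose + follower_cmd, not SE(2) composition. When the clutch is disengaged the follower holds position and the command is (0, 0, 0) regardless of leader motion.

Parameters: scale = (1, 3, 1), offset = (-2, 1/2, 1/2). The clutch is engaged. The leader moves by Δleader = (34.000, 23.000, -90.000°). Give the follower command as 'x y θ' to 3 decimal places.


axis x: 1·34.000 + -2 = 32.000
axis y: 3·23.000 + 1/2 = 69.500
axis θ: 1·-90.000 + 1/2 = -89.500

32.000 69.500 -89.500


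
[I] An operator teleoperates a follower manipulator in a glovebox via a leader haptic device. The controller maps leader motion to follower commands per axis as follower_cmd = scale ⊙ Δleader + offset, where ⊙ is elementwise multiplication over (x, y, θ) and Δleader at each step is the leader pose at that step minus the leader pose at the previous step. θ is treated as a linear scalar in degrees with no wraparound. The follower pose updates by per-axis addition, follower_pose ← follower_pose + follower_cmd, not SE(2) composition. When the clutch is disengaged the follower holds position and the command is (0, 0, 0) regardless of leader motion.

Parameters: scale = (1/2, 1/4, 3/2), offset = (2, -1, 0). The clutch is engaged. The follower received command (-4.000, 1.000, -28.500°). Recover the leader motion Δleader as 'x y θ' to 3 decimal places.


axis x: (-4.000 − 2) / (1/2) = -12.000
axis y: (1.000 − -1) / (1/4) = 8.000
axis θ: (-28.500 − 0) / (3/2) = -19.000

-12.000 8.000 -19.000


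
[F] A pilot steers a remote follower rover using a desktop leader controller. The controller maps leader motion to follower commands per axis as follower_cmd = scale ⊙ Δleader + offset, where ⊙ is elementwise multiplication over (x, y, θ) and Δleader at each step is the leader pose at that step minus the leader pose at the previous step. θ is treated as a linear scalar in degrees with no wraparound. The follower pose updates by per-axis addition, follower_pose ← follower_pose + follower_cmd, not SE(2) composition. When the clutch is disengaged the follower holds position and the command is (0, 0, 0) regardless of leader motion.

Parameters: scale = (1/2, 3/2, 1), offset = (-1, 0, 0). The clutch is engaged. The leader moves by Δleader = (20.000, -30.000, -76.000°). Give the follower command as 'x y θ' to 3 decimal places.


9.000 -45.000 -76.000

axis x: 1/2·20.000 + -1 = 9.000
axis y: 3/2·-30.000 + 0 = -45.000
axis θ: 1·-76.000 + 0 = -76.000


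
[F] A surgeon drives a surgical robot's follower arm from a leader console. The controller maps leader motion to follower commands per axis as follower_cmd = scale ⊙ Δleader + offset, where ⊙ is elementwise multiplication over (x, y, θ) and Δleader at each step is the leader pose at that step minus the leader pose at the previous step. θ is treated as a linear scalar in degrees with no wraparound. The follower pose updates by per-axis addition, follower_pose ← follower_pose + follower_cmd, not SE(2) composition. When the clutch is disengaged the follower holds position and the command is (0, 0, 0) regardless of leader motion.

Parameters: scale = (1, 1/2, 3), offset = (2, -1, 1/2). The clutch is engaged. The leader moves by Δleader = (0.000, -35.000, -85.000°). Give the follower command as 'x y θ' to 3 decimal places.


axis x: 1·0.000 + 2 = 2.000
axis y: 1/2·-35.000 + -1 = -18.500
axis θ: 3·-85.000 + 1/2 = -254.500

2.000 -18.500 -254.500


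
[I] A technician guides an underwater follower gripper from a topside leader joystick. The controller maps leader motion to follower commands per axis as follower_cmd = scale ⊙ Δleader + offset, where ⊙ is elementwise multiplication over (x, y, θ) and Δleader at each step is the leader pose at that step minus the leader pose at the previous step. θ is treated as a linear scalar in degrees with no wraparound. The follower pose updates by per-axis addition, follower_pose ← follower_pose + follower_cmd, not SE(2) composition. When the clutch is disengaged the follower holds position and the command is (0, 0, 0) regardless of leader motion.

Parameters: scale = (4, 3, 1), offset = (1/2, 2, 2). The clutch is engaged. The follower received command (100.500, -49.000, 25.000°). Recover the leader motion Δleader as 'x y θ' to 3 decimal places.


axis x: (100.500 − 1/2) / (4) = 25.000
axis y: (-49.000 − 2) / (3) = -17.000
axis θ: (25.000 − 2) / (1) = 23.000

25.000 -17.000 23.000


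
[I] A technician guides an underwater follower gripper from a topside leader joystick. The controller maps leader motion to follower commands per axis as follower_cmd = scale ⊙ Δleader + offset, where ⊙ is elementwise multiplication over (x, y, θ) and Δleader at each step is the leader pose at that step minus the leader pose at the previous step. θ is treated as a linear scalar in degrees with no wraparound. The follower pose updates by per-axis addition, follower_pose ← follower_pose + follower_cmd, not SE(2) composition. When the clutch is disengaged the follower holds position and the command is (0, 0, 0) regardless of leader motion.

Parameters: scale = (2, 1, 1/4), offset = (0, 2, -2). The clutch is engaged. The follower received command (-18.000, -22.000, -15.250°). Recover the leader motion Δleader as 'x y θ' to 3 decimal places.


-9.000 -24.000 -53.000

axis x: (-18.000 − 0) / (2) = -9.000
axis y: (-22.000 − 2) / (1) = -24.000
axis θ: (-15.250 − -2) / (1/4) = -53.000


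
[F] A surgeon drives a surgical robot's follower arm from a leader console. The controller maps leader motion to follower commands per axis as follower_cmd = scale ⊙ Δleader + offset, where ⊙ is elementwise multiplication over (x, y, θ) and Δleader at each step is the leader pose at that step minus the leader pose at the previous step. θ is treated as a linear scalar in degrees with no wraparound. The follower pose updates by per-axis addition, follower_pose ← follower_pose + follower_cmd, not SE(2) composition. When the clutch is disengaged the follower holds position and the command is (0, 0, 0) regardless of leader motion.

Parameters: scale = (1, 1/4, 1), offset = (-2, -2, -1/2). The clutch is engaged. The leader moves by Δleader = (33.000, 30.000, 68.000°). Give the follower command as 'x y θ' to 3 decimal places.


31.000 5.500 67.500

axis x: 1·33.000 + -2 = 31.000
axis y: 1/4·30.000 + -2 = 5.500
axis θ: 1·68.000 + -1/2 = 67.500


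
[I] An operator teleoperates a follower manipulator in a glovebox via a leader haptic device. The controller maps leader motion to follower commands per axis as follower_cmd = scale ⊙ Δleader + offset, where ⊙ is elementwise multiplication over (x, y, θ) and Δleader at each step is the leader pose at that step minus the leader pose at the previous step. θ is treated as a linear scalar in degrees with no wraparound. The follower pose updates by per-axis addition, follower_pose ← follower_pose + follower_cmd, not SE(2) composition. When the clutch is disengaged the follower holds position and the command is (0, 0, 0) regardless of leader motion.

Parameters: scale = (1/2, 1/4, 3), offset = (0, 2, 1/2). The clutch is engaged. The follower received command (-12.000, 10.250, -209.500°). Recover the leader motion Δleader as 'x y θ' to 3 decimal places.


axis x: (-12.000 − 0) / (1/2) = -24.000
axis y: (10.250 − 2) / (1/4) = 33.000
axis θ: (-209.500 − 1/2) / (3) = -70.000

-24.000 33.000 -70.000


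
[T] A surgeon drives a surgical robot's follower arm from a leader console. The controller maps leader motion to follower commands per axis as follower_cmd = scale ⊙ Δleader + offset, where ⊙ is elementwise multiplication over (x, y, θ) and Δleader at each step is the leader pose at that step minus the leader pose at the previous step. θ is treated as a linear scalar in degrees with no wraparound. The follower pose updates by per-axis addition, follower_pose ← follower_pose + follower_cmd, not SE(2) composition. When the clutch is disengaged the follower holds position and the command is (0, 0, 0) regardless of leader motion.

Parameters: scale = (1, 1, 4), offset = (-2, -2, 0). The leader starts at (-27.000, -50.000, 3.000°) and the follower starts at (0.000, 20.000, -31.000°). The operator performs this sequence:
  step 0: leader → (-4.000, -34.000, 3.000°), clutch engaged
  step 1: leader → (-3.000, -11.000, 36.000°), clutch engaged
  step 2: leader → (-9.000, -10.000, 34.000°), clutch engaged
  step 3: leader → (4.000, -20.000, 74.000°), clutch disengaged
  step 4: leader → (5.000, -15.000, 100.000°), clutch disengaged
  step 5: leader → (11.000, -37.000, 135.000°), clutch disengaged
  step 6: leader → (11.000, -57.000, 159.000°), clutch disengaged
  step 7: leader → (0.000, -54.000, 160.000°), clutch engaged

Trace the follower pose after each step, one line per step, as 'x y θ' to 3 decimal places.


21.000 34.000 -31.000
20.000 55.000 101.000
12.000 54.000 93.000
12.000 54.000 93.000
12.000 54.000 93.000
12.000 54.000 93.000
12.000 54.000 93.000
-1.000 55.000 97.000

step 0: Δleader=(23.000, 16.000, 0.000°), engaged; cmd=(21.000, 14.000, 0.000°) → follower=(21.000, 34.000, -31.000°)
step 1: Δleader=(1.000, 23.000, 33.000°), engaged; cmd=(-1.000, 21.000, 132.000°) → follower=(20.000, 55.000, 101.000°)
step 2: Δleader=(-6.000, 1.000, -2.000°), engaged; cmd=(-8.000, -1.000, -8.000°) → follower=(12.000, 54.000, 93.000°)
step 3: Δleader=(13.000, -10.000, 40.000°), disengaged; cmd=(0,0,0) → follower holds at (12.000, 54.000, 93.000°)
step 4: Δleader=(1.000, 5.000, 26.000°), disengaged; cmd=(0,0,0) → follower holds at (12.000, 54.000, 93.000°)
step 5: Δleader=(6.000, -22.000, 35.000°), disengaged; cmd=(0,0,0) → follower holds at (12.000, 54.000, 93.000°)
step 6: Δleader=(0.000, -20.000, 24.000°), disengaged; cmd=(0,0,0) → follower holds at (12.000, 54.000, 93.000°)
step 7: Δleader=(-11.000, 3.000, 1.000°), engaged; cmd=(-13.000, 1.000, 4.000°) → follower=(-1.000, 55.000, 97.000°)
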